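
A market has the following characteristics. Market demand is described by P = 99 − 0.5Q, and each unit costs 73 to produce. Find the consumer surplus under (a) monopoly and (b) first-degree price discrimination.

A monopolist chooses Q where MR = MC. MR = 99 − Q; setting this equal to 73 gives Q = 26 and P = 86.
CS = ½·(99 − 86)·26 = 169.
Under first-degree price discrimination the firm charges each unit its demand price and produces up to where P = MC, i.e. Q = 52. Consumer surplus is zero; producer surplus equals total surplus.
CS = 0.

Monopoly: CS = 169; Perfect PD: CS = 0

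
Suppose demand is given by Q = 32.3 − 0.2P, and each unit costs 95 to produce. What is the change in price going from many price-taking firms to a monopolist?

P rises by 33.25

Inverting demand: P = 161.5 − 5Q.
Perfect competition: P = MC = 95, so 161.5 − 5Q = 95 and Q = 13.3.
The monopolist equates marginal revenue to marginal cost: 161.5 − 10Q = 95, so Q = 6.65. From demand, P = 128.25.
Change in price: 128.25 − 95 = 33.25.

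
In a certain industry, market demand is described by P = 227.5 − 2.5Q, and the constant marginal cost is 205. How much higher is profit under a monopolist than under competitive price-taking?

π rises by 50.625

Perfect competition: P = MC = 205, so 227.5 − 2.5Q = 205 and Q = 9.
Profit = (205 − 205)·9 = 0.
A monopolist chooses Q where MR = MC. MR = 227.5 − 5Q; setting this equal to 205 gives Q = 4.5 and P = 216.25.
Profit = (216.25 − 205)·4.5 = 50.625.
Change in profit: 50.625 − 0 = 50.625.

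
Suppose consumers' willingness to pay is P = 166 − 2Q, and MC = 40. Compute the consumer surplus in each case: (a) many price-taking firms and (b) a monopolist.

Competitive firms price at marginal cost: P = 40, giving Q = 63.
CS = ½·(166 − 40)·63 = 3969.
The monopolist equates marginal revenue to marginal cost: 166 − 4Q = 40, so Q = 31.5. From demand, P = 103.
CS = ½·(166 − 103)·31.5 = 992.25.

Competition: CS = 3969; Monopoly: CS = 992.25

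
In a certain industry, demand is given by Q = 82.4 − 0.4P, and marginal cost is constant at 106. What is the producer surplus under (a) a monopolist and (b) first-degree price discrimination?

Monopoly: PS = 1000; Perfect PD: PS = 2000

Inverting demand: P = 206 − 2.5Q.
Monopoly sets MR = MC: 206 − 5Q = 106 ⇒ Q = 20, P = 206 − 2.5·20 = 156.
PS = (156 − 106)·20 = 1000.
A perfectly discriminating monopolist sells every unit with P(Q) ≥ MC(Q), so output equals the competitive quantity Q = 40. Each buyer pays their reservation price, so CS = 0 and the firm captures all surplus.
PS = ½·(206 − 106)·40 = 2000.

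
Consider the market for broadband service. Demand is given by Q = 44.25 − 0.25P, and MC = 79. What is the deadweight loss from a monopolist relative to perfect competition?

DWL = 300.125

Inverting demand: P = 177 − 4Q.
Perfect competition: P = MC = 79, so 177 − 4Q = 79 and Q = 24.5.
The monopolist equates marginal revenue to marginal cost: 177 − 8Q = 79, so Q = 12.25. From demand, P = 128.
DWL is the triangle between Q = 12.25 and Q = 24.5: ½·(24.5 − 12.25)·(128 − 79) = 300.125.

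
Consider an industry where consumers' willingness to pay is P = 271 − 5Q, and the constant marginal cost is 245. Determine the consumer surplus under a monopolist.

CS = 16.9

The monopolist equates marginal revenue to marginal cost: 271 − 10Q = 245, so Q = 2.6. From demand, P = 258.
CS = ½·(271 − 258)·2.6 = 16.9.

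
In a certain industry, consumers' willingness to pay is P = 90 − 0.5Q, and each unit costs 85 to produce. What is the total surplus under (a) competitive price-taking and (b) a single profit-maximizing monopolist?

Under competition P = MC = 85, so Q = (90 − 85)/0.5 = 10.
CS = ½·(90 − 85)·10 = 25; PS = (85 − 85)·10 = 0; TS = 25.
Monopoly sets MR = MC: 90 − Q = 85 ⇒ Q = 5, P = 90 − 0.5·5 = 87.5.
CS = ½·(90 − 87.5)·5 = 6.25; PS = (87.5 − 85)·5 = 12.5; TS = 18.75.

Competition: TS = 25; Monopoly: TS = 18.75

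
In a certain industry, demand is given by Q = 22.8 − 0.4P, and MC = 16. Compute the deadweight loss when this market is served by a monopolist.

Inverting demand: P = 57 − 2.5Q.
Competitive firms price at marginal cost: P = 16, giving Q = 16.4.
A monopolist chooses Q where MR = MC. MR = 57 − 5Q; setting this equal to 16 gives Q = 8.2 and P = 36.5.
DWL is the triangle between Q = 8.2 and Q = 16.4: ½·(16.4 − 8.2)·(36.5 − 16) = 84.05.

DWL = 84.05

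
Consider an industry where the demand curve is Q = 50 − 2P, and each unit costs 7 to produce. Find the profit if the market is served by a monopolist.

Inverting demand: P = 25 − 0.5Q.
The monopolist equates marginal revenue to marginal cost: 25 − Q = 7, so Q = 18. From demand, P = 16.
Profit = (16 − 7)·18 = 162.

Profit = 162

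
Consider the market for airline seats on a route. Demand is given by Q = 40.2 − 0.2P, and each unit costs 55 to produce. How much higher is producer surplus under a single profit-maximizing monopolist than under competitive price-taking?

Inverting demand: P = 201 − 5Q.
Perfect competition: P = MC = 55, so 201 − 5Q = 55 and Q = 29.2.
PS = (55 − 55)·29.2 = 0.
Monopoly sets MR = MC: 201 − 10Q = 55 ⇒ Q = 14.6, P = 201 − 5·14.6 = 128.
PS = (128 − 55)·14.6 = 1065.8.
Change in producer surplus: 1065.8 − 0 = 1065.8.

Producer surplus rises by 1065.8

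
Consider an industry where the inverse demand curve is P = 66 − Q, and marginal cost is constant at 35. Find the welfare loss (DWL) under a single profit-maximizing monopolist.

Perfect competition: P = MC = 35, so 66 − Q = 35 and Q = 31.
A monopolist chooses Q where MR = MC. MR = 66 − 2Q; setting this equal to 35 gives Q = 15.5 and P = 50.5.
DWL is the triangle between Q = 15.5 and Q = 31: ½·(31 − 15.5)·(50.5 − 35) = 120.125.

DWL = 120.125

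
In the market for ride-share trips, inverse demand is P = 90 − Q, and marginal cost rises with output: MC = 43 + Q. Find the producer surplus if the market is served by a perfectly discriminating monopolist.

PS = 552.25

With perfect price discrimination, output is the efficient level Q = 23.5 (where demand meets MC), but every buyer pays their willingness to pay: CS = 0 and PS = total surplus.
PS = ½·(90 − 43)·23.5 = 552.25.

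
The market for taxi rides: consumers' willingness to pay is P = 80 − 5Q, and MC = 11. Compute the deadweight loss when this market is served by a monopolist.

DWL = 119.025

Competitive firms price at marginal cost: P = 11, giving Q = 13.8.
The monopolist equates marginal revenue to marginal cost: 80 − 10Q = 11, so Q = 6.9. From demand, P = 45.5.
DWL is the triangle between Q = 6.9 and Q = 13.8: ½·(13.8 − 6.9)·(45.5 − 11) = 119.025.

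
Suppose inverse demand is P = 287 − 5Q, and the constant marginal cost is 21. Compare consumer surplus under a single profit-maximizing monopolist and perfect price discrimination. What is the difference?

The monopolist equates marginal revenue to marginal cost: 287 − 10Q = 21, so Q = 26.6. From demand, P = 154.
CS = ½·(287 − 154)·26.6 = 1768.9.
With perfect price discrimination, output is the efficient level Q = 53.2 (where demand meets MC), but every buyer pays their willingness to pay: CS = 0 and PS = total surplus.
CS = 0.
Change in consumer surplus: 0 − 1768.9 = −1768.9.

Consumer surplus falls by 1768.9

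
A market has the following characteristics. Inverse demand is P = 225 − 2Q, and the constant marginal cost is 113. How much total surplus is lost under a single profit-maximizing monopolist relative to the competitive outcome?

DWL = 784

Under competition P = MC = 113, so Q = (225 − 113)/2 = 56.
The monopolist equates marginal revenue to marginal cost: 225 − 4Q = 113, so Q = 28. From demand, P = 169.
DWL is the triangle between Q = 28 and Q = 56: ½·(56 − 28)·(169 − 113) = 784.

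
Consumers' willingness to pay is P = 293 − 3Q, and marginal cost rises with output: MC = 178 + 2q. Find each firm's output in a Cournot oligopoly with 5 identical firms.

In a 5-firm Cournot equilibrium, symmetry and the first-order condition give q = (293 − 178)/(20) = 5.75. So Q = 28.75 and P = 206.75.

q_i = 5.75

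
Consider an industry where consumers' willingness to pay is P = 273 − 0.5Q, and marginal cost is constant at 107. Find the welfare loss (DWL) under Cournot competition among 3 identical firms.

DWL = 1722.25

Perfect competition: P = MC = 107, so 273 − 0.5Q = 107 and Q = 332.
Cournot with 3 identical firms: the symmetric best-response condition is 273 − 2q = 107. Each firm produces q = 83, total output Q = 249, price P = 148.5.
DWL is the triangle between Q = 249 and Q = 332: ½·(332 − 249)·(148.5 − 107) = 1722.25.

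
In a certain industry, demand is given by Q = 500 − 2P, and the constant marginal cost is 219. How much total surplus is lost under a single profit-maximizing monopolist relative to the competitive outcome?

DWL = 240.25

Inverting demand: P = 250 − 0.5Q.
Under competition P = MC = 219, so Q = (250 − 219)/0.5 = 62.
The monopolist equates marginal revenue to marginal cost: 250 − Q = 219, so Q = 31. From demand, P = 234.5.
DWL is the triangle between Q = 31 and Q = 62: ½·(62 − 31)·(234.5 − 219) = 240.25.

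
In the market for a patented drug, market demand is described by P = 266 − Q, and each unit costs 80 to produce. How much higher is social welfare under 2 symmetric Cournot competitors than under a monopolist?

A monopolist chooses Q where MR = MC. MR = 266 − 2Q; setting this equal to 80 gives Q = 93 and P = 173.
CS = ½·(266 − 173)·93 = 4324.5; PS = (173 − 80)·93 = 8649; TS = 12973.5.
With 2 symmetric Cournot firms, each firm's FOC gives 266 − 3q = 80, so q = 62, Q = 2·62 = 124, and P = 142.
CS = ½·(266 − 142)·124 = 7688; PS = (142 − 80)·124 = 7688; TS = 15376.
Change in social welfare: 15376 − 12973.5 = 2402.5.

Social welfare rises by 2402.5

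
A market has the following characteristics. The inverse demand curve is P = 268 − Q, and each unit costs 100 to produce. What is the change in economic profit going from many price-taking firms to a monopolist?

Under competition P = MC = 100, so Q = (268 − 100)/1 = 168.
Profit = (100 − 100)·168 = 0.
The monopolist equates marginal revenue to marginal cost: 268 − 2Q = 100, so Q = 84. From demand, P = 184.
Profit = (184 − 100)·84 = 7056.
Change in economic profit: 7056 − 0 = 7056.

π rises by 7056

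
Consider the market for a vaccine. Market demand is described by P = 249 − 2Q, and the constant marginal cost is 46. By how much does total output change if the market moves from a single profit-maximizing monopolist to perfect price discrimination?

Q rises by 50.75

A monopolist chooses Q where MR = MC. MR = 249 − 4Q; setting this equal to 46 gives Q = 50.75 and P = 147.5.
A perfectly discriminating monopolist sells every unit with P(Q) ≥ MC(Q), so output equals the competitive quantity Q = 101.5. Each buyer pays their reservation price, so CS = 0 and the firm captures all surplus.
Change in total output: 101.5 − 50.75 = 50.75.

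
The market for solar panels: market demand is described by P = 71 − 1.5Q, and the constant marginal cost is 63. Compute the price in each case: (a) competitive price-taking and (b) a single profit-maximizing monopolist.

Competition: P = 63; Monopoly: P = 67

Under competition P = MC = 63, so Q = (71 − 63)/1.5 = 16/3.
A monopolist chooses Q where MR = MC. MR = 71 − 3Q; setting this equal to 63 gives Q = 8/3 and P = 67.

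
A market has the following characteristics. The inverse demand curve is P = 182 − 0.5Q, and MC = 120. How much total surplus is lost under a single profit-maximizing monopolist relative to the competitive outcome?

DWL = 961

Perfect competition: P = MC = 120, so 182 − 0.5Q = 120 and Q = 124.
Monopoly sets MR = MC: 182 − Q = 120 ⇒ Q = 62, P = 182 − 0.5·62 = 151.
DWL is the triangle between Q = 62 and Q = 124: ½·(124 − 62)·(151 − 120) = 961.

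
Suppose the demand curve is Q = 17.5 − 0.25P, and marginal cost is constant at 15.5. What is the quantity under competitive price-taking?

Inverting demand: P = 70 − 4Q.
Competitive firms price at marginal cost: P = 15.5, giving Q = 13.625.

Q = 13.625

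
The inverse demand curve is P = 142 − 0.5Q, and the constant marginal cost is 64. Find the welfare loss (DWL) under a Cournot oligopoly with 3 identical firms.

Perfect competition: P = MC = 64, so 142 − 0.5Q = 64 and Q = 156.
Cournot with 3 identical firms: the symmetric best-response condition is 142 − 2q = 64. Each firm produces q = 39, total output Q = 117, price P = 83.5.
DWL is the triangle between Q = 117 and Q = 156: ½·(156 − 117)·(83.5 − 64) = 380.25.

DWL = 380.25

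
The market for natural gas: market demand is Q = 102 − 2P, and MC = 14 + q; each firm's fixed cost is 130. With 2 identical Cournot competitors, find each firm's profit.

π_i = 89.04

Inverting demand: P = 51 − 0.5Q.
In a 2-firm Cournot equilibrium, symmetry and the first-order condition give q = (51 − 14)/(2.5) = 14.8. So Q = 29.6 and P = 36.2.
Each firm's profit = 36.2·14.8 − (14·14.8 + ½·1·14.8²) − 130 = 89.04.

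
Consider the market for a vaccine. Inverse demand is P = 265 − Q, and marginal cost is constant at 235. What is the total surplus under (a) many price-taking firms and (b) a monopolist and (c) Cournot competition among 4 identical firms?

Competitive firms price at marginal cost: P = 235, giving Q = 30.
CS = ½·(265 − 235)·30 = 450; PS = (235 − 235)·30 = 0; TS = 450.
A monopolist chooses Q where MR = MC. MR = 265 − 2Q; setting this equal to 235 gives Q = 15 and P = 250.
CS = ½·(265 − 250)·15 = 112.5; PS = (250 − 235)·15 = 225; TS = 337.5.
Cournot with 4 identical firms: the symmetric best-response condition is 265 − 5q = 235. Each firm produces q = 6, total output Q = 24, price P = 241.
CS = ½·(265 − 241)·24 = 288; PS = (241 − 235)·24 = 144; TS = 432.

Competition: TS = 450; Monopoly: TS = 337.5; Cournot: TS = 432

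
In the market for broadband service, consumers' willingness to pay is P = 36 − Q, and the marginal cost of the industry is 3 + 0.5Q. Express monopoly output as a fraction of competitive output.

Q_m/Q_c = 0.6

The monopolist equates marginal revenue to marginal cost: 36 − 2Q = 3 + 0.5Q, so Q = 13.2. From demand, P = 22.8.
Under competition P = MC: 36 − Q = 3 + 0.5Q ⇒ Q = 22, P = 14.
Ratio Q_m/Q_c = 13.2/22 = 0.6.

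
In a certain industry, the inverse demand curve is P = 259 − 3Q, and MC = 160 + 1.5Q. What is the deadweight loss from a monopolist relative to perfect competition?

DWL = 174.24

Under competition P = MC: 259 − 3Q = 160 + 1.5Q ⇒ Q = 22, P = 193.
A monopolist chooses Q where MR = MC. MR = 259 − 6Q; setting this equal to 160 + 1.5Q gives Q = 13.2 and P = 219.4.
CS = ½·(259 − 193)·22 = 726; PS = (193·22 − 160·22 − ½·1.5·22²) = 363; TS = 1089.
CS = ½·(259 − 219.4)·13.2 = 261.36; PS = (219.4·13.2 − 160·13.2 − ½·1.5·13.2²) = 653.4; TS = 914.76.
DWL = 1089 − 914.76 = 174.24.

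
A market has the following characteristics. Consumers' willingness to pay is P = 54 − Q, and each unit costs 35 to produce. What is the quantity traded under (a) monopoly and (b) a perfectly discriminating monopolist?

A monopolist chooses Q where MR = MC. MR = 54 − 2Q; setting this equal to 35 gives Q = 9.5 and P = 44.5.
With perfect price discrimination, output is the efficient level Q = 19 (where demand meets MC), but every buyer pays their willingness to pay: CS = 0 and PS = total surplus.

Monopoly: Q = 9.5; Perfect PD: Q = 19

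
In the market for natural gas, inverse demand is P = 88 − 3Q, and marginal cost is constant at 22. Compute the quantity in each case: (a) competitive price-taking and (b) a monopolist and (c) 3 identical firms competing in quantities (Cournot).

Competition: Q = 22; Monopoly: Q = 11; Cournot: Q = 16.5

Under competition P = MC = 22, so Q = (88 − 22)/3 = 22.
Monopoly sets MR = MC: 88 − 6Q = 22 ⇒ Q = 11, P = 88 − 3·11 = 55.
In a 3-firm Cournot equilibrium, symmetry and the first-order condition give q = (88 − 22)/(12) = 5.5. So Q = 16.5 and P = 38.5.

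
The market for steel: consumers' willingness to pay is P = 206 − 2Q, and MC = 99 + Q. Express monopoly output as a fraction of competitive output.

Q_m/Q_c = 0.6

The monopolist equates marginal revenue to marginal cost: 206 − 4Q = 99 + Q, so Q = 21.4. From demand, P = 163.2.
Competitive equilibrium sets price equal to marginal cost: 206 − 2Q = 99 + Q, so Q = 107/3 and P = 404/3.
Ratio Q_m/Q_c = 21.4/(107/3) = 0.6.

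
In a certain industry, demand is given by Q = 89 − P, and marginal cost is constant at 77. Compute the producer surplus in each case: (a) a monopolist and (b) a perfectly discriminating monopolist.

Monopoly: PS = 36; Perfect PD: PS = 72

Inverting demand: P = 89 − Q.
The monopolist equates marginal revenue to marginal cost: 89 − 2Q = 77, so Q = 6. From demand, P = 83.
PS = (83 − 77)·6 = 36.
With perfect price discrimination, output is the efficient level Q = 12 (where demand meets MC), but every buyer pays their willingness to pay: CS = 0 and PS = total surplus.
PS = ½·(89 − 77)·12 = 72.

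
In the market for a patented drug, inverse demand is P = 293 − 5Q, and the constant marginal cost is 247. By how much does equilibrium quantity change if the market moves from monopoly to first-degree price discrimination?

A monopolist chooses Q where MR = MC. MR = 293 − 10Q; setting this equal to 247 gives Q = 4.6 and P = 270.
With perfect price discrimination, output is the efficient level Q = 9.2 (where demand meets MC), but every buyer pays their willingness to pay: CS = 0 and PS = total surplus.
Change in equilibrium quantity: 9.2 − 4.6 = 4.6.

Q rises by 4.6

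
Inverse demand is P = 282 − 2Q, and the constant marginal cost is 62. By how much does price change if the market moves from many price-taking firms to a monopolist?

Under competition P = MC = 62, so Q = (282 − 62)/2 = 110.
The monopolist equates marginal revenue to marginal cost: 282 − 4Q = 62, so Q = 55. From demand, P = 172.
Change in price: 172 − 62 = 110.

Price rises by 110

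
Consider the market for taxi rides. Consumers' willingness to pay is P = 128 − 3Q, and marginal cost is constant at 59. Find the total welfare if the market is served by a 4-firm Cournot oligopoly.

TS = 761.76

With 4 symmetric Cournot firms, each firm's FOC gives 128 − 15q = 59, so q = 4.6, Q = 4·4.6 = 18.4, and P = 72.8.
CS = ½·(128 − 72.8)·18.4 = 507.84; PS = (72.8 − 59)·18.4 = 253.92; TS = 761.76.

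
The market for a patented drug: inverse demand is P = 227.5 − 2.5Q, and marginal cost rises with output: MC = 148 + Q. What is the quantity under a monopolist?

Q = 13.25

The monopolist equates marginal revenue to marginal cost: 227.5 − 5Q = 148 + Q, so Q = 13.25. From demand, P = 194.375.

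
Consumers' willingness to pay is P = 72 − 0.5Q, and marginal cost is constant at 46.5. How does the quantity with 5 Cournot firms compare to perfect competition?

Cournot: Q = 42.5; Competition: Q = 51

Cournot with 5 identical firms: the symmetric best-response condition is 72 − 3q = 46.5. Each firm produces q = 8.5, total output Q = 42.5, price P = 50.75.
Under competition P = MC = 46.5, so Q = (72 − 46.5)/0.5 = 51.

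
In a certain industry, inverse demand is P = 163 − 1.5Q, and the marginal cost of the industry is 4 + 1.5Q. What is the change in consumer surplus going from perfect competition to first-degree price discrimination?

Consumer surplus falls by 2106.75

Under competition P = MC: 163 − 1.5Q = 4 + 1.5Q ⇒ Q = 53, P = 83.5.
CS = ½·(163 − 83.5)·53 = 2106.75.
Under first-degree price discrimination the firm charges each unit its demand price and produces up to where P = MC, i.e. Q = 53. Consumer surplus is zero; producer surplus equals total surplus.
CS = 0.
Change in consumer surplus: 0 − 2106.75 = −2106.75.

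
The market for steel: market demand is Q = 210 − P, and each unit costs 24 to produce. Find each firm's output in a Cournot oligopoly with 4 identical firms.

q_i = 37.2

Inverting demand: P = 210 − Q.
Cournot with 4 identical firms: the symmetric best-response condition is 210 − 5q = 24. Each firm produces q = 37.2, total output Q = 148.8, price P = 61.2.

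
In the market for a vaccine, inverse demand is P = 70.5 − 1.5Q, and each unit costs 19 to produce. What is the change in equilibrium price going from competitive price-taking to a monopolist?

P rises by 25.75

Perfect competition: P = MC = 19, so 70.5 − 1.5Q = 19 and Q = 103/3.
The monopolist equates marginal revenue to marginal cost: 70.5 − 3Q = 19, so Q = 103/6. From demand, P = 44.75.
Change in equilibrium price: 44.75 − 19 = 25.75.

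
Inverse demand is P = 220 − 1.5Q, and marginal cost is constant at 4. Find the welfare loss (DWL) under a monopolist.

Competitive firms price at marginal cost: P = 4, giving Q = 144.
A monopolist chooses Q where MR = MC. MR = 220 − 3Q; setting this equal to 4 gives Q = 72 and P = 112.
DWL is the triangle between Q = 72 and Q = 144: ½·(144 − 72)·(112 − 4) = 3888.

DWL = 3888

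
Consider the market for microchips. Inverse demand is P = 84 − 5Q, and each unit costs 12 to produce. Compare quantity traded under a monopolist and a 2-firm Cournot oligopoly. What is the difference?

Q rises by 2.4

A monopolist chooses Q where MR = MC. MR = 84 − 10Q; setting this equal to 12 gives Q = 7.2 and P = 48.
Cournot with 2 identical firms: the symmetric best-response condition is 84 − 15q = 12. Each firm produces q = 4.8, total output Q = 9.6, price P = 36.
Change in quantity traded: 9.6 − 7.2 = 2.4.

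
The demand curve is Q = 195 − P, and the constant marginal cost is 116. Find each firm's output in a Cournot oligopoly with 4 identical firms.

q_i = 15.8

Inverting demand: P = 195 − Q.
With 4 symmetric Cournot firms, each firm's FOC gives 195 − 5q = 116, so q = 15.8, Q = 4·15.8 = 63.2, and P = 131.8.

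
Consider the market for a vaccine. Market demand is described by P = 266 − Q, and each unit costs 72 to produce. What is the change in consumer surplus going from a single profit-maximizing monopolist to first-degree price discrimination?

Consumer surplus falls by 4704.5

The monopolist equates marginal revenue to marginal cost: 266 − 2Q = 72, so Q = 97. From demand, P = 169.
CS = ½·(266 − 169)·97 = 4704.5.
With perfect price discrimination, output is the efficient level Q = 194 (where demand meets MC), but every buyer pays their willingness to pay: CS = 0 and PS = total surplus.
CS = 0.
Change in consumer surplus: 0 − 4704.5 = −4704.5.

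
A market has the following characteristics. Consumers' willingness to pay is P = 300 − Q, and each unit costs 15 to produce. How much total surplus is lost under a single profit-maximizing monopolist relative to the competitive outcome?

DWL = 10153.125

Under competition P = MC = 15, so Q = (300 − 15)/1 = 285.
The monopolist equates marginal revenue to marginal cost: 300 − 2Q = 15, so Q = 142.5. From demand, P = 157.5.
DWL is the triangle between Q = 142.5 and Q = 285: ½·(285 − 142.5)·(157.5 − 15) = 10153.125.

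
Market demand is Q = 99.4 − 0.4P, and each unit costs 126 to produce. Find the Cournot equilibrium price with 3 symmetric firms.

Inverting demand: P = 248.5 − 2.5Q.
In a 3-firm Cournot equilibrium, symmetry and the first-order condition give q = (248.5 − 126)/(10) = 12.25. So Q = 36.75 and P = 156.625.

P = 156.625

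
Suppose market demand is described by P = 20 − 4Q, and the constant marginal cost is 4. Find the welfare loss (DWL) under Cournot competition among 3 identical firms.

Competitive firms price at marginal cost: P = 4, giving Q = 4.
In a 3-firm Cournot equilibrium, symmetry and the first-order condition give q = (20 − 4)/(16) = 1. So Q = 3 and P = 8.
DWL is the triangle between Q = 3 and Q = 4: ½·(4 − 3)·(8 − 4) = 2.

DWL = 2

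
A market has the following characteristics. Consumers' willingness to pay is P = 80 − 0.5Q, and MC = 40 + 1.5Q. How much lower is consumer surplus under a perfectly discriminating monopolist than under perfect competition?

Under competition P = MC: 80 − 0.5Q = 40 + 1.5Q ⇒ Q = 20, P = 70.
CS = ½·(80 − 70)·20 = 100.
Under first-degree price discrimination the firm charges each unit its demand price and produces up to where P = MC, i.e. Q = 20. Consumer surplus is zero; producer surplus equals total surplus.
CS = 0.
Change in consumer surplus: 0 − 100 = −100.

CS falls by 100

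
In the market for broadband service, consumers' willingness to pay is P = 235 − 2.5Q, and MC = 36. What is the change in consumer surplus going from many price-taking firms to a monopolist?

Competitive firms price at marginal cost: P = 36, giving Q = 79.6.
CS = ½·(235 − 36)·79.6 = 7920.2.
Monopoly sets MR = MC: 235 − 5Q = 36 ⇒ Q = 39.8, P = 235 − 2.5·39.8 = 135.5.
CS = ½·(235 − 135.5)·39.8 = 1980.05.
Change in consumer surplus: 1980.05 − 7920.2 = −5940.15.

CS falls by 5940.15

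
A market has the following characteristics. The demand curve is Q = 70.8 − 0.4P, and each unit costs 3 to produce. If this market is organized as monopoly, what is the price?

Inverting demand: P = 177 − 2.5Q.
Monopoly sets MR = MC: 177 − 5Q = 3 ⇒ Q = 34.8, P = 177 − 2.5·34.8 = 90.

P = 90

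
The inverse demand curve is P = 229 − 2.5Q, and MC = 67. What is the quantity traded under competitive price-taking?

Competitive firms price at marginal cost: P = 67, giving Q = 64.8.

Q = 64.8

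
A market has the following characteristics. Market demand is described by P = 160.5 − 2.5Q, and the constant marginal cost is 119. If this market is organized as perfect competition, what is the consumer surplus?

Perfect competition: P = MC = 119, so 160.5 − 2.5Q = 119 and Q = 16.6.
CS = ½·(160.5 − 119)·16.6 = 344.45.

CS = 344.45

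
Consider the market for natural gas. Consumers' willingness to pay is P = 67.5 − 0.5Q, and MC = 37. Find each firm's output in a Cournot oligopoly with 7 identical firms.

q_i = 7.625

With 7 symmetric Cournot firms, each firm's FOC gives 67.5 − 4q = 37, so q = 7.625, Q = 7·7.625 = 53.375, and P = 653/16.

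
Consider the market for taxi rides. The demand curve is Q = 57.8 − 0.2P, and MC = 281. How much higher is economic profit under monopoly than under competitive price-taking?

Inverting demand: P = 289 − 5Q.
Under competition P = MC = 281, so Q = (289 − 281)/5 = 1.6.
Profit = (281 − 281)·1.6 = 0.
Monopoly sets MR = MC: 289 − 10Q = 281 ⇒ Q = 0.8, P = 289 − 5·0.8 = 285.
Profit = (285 − 281)·0.8 = 3.2.
Change in economic profit: 3.2 − 0 = 3.2.

π rises by 3.2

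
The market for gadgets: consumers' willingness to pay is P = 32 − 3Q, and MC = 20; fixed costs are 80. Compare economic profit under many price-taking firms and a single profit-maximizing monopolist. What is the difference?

Perfect competition: P = MC = 20, so 32 − 3Q = 20 and Q = 4.
Profit = (20 − 20)·4 − 80 = −80.
Monopoly sets MR = MC: 32 − 6Q = 20 ⇒ Q = 2, P = 32 − 3·2 = 26.
Profit = (26 − 20)·2 − 80 = −68.
Change in economic profit: −68 − −80 = 12.

Economic profit rises by 12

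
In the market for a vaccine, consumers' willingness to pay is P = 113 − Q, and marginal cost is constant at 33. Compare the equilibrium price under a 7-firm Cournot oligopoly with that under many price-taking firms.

With 7 symmetric Cournot firms, each firm's FOC gives 113 − 8q = 33, so q = 10, Q = 7·10 = 70, and P = 43.
Competitive firms price at marginal cost: P = 33, giving Q = 80.

Cournot: P = 43; Competition: P = 33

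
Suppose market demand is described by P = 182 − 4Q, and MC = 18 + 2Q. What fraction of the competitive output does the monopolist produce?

The monopolist equates marginal revenue to marginal cost: 182 − 8Q = 18 + 2Q, so Q = 16.4. From demand, P = 116.4.
Competitive equilibrium sets price equal to marginal cost: 182 − 4Q = 18 + 2Q, so Q = 82/3 and P = 218/3.
Ratio Q_m/Q_c = 16.4/(82/3) = 0.6.

Q_m/Q_c = 0.6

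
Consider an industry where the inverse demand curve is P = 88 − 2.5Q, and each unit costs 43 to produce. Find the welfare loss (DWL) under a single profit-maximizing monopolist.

Perfect competition: P = MC = 43, so 88 − 2.5Q = 43 and Q = 18.
The monopolist equates marginal revenue to marginal cost: 88 − 5Q = 43, so Q = 9. From demand, P = 65.5.
DWL is the triangle between Q = 9 and Q = 18: ½·(18 − 9)·(65.5 − 43) = 101.25.

DWL = 101.25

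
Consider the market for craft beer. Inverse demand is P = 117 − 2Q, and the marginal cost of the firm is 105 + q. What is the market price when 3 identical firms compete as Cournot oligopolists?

P = 109

Cournot with 3 identical firms: the symmetric best-response condition is 117 − 8q = 105 + q. Each firm produces q = 4/3, total output Q = 4, price P = 109.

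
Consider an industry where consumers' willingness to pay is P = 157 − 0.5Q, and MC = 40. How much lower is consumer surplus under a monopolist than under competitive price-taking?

Consumer surplus falls by 10266.75

Perfect competition: P = MC = 40, so 157 − 0.5Q = 40 and Q = 234.
CS = ½·(157 − 40)·234 = 13689.
A monopolist chooses Q where MR = MC. MR = 157 − Q; setting this equal to 40 gives Q = 117 and P = 98.5.
CS = ½·(157 − 98.5)·117 = 3422.25.
Change in consumer surplus: 3422.25 − 13689 = −10266.75.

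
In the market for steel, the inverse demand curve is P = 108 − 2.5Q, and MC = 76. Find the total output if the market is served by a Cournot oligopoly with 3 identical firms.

In a 3-firm Cournot equilibrium, symmetry and the first-order condition give q = (108 − 76)/(10) = 3.2. So Q = 9.6 and P = 84.

Q = 9.6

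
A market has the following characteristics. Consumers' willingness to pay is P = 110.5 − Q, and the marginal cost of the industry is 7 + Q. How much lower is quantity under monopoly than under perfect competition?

Q falls by 17.25

Competitive equilibrium sets price equal to marginal cost: 110.5 − Q = 7 + Q, so Q = 51.75 and P = 58.75.
A monopolist chooses Q where MR = MC. MR = 110.5 − 2Q; setting this equal to 7 + Q gives Q = 34.5 and P = 76.
Change in quantity: 34.5 − 51.75 = −17.25.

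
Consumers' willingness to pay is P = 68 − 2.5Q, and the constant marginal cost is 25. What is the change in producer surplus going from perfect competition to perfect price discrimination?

Producer surplus rises by 369.8

Under competition P = MC = 25, so Q = (68 − 25)/2.5 = 17.2.
PS = (25 − 25)·17.2 = 0.
Under first-degree price discrimination the firm charges each unit its demand price and produces up to where P = MC, i.e. Q = 17.2. Consumer surplus is zero; producer surplus equals total surplus.
PS = ½·(68 − 25)·17.2 = 369.8.
Change in producer surplus: 369.8 − 0 = 369.8.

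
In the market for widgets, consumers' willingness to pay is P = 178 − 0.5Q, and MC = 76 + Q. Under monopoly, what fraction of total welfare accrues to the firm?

The monopolist equates marginal revenue to marginal cost: 178 − Q = 76 + Q, so Q = 51. From demand, P = 152.5.
CS = ½·(178 − 152.5)·51 = 650.25.
PS = P·Q − VC(Q) = 152.5·51 − (76·51 + ½·1·51²) = 2601.
Share captured = PS/TS = 2601/3251.25 = 0.8.

PS/TS = 0.8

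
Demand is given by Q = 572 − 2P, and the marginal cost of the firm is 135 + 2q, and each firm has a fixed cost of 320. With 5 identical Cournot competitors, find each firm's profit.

π_i = 1048.06

Inverting demand: P = 286 − 0.5Q.
In a 5-firm Cournot equilibrium, symmetry and the first-order condition give q = (286 − 135)/(5) = 30.2. So Q = 151 and P = 210.5.
Each firm's profit = 210.5·30.2 − (135·30.2 + ½·2·30.2²) − 320 = 1048.06.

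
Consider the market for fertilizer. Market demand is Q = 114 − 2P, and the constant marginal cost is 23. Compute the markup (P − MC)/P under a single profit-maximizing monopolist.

Lerner index = 0.425

Inverting demand: P = 57 − 0.5Q.
Monopoly sets MR = MC: 57 − Q = 23 ⇒ Q = 34, P = 57 − 0.5·34 = 40.
Lerner index = (P − MC)/P = (40 − 23)/40 = 0.425.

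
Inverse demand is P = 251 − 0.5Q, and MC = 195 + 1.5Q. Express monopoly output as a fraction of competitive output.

Q_m/Q_c = 0.8

Monopoly sets MR = MC: 251 − Q = 195 + 1.5Q ⇒ Q = 22.4, P = 251 − 0.5·22.4 = 239.8.
Under competition P = MC: 251 − 0.5Q = 195 + 1.5Q ⇒ Q = 28, P = 237.
Ratio Q_m/Q_c = 22.4/28 = 0.8.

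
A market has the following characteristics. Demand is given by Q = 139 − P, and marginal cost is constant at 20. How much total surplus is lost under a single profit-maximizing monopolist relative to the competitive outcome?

DWL = 1770.125

Inverting demand: P = 139 − Q.
Competitive firms price at marginal cost: P = 20, giving Q = 119.
The monopolist equates marginal revenue to marginal cost: 139 − 2Q = 20, so Q = 59.5. From demand, P = 79.5.
DWL is the triangle between Q = 59.5 and Q = 119: ½·(119 − 59.5)·(79.5 − 20) = 1770.125.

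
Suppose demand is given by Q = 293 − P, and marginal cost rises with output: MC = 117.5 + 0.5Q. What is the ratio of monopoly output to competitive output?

Q_m/Q_c = 0.6

Inverting demand: P = 293 − Q.
Monopoly sets MR = MC: 293 − 2Q = 117.5 + 0.5Q ⇒ Q = 70.2, P = 293 − 70.2 = 222.8.
Under competition P = MC: 293 − Q = 117.5 + 0.5Q ⇒ Q = 117, P = 176.
Ratio Q_m/Q_c = 70.2/117 = 0.6.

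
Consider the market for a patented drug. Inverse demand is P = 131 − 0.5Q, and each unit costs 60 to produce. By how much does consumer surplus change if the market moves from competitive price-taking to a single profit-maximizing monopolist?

Under competition P = MC = 60, so Q = (131 − 60)/0.5 = 142.
CS = ½·(131 − 60)·142 = 5041.
Monopoly sets MR = MC: 131 − Q = 60 ⇒ Q = 71, P = 131 − 0.5·71 = 95.5.
CS = ½·(131 − 95.5)·71 = 1260.25.
Change in consumer surplus: 1260.25 − 5041 = −3780.75.

Consumer surplus falls by 3780.75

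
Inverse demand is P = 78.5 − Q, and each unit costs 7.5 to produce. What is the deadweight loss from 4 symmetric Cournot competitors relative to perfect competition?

Perfect competition: P = MC = 7.5, so 78.5 − Q = 7.5 and Q = 71.
With 4 symmetric Cournot firms, each firm's FOC gives 78.5 − 5q = 7.5, so q = 14.2, Q = 4·14.2 = 56.8, and P = 21.7.
DWL is the triangle between Q = 56.8 and Q = 71: ½·(71 − 56.8)·(21.7 − 7.5) = 100.82.

DWL = 100.82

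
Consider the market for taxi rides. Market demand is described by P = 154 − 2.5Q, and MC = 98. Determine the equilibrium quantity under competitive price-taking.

Perfect competition: P = MC = 98, so 154 − 2.5Q = 98 and Q = 22.4.

Q = 22.4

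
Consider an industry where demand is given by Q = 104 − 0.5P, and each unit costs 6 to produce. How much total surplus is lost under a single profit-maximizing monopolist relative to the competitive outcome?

Inverting demand: P = 208 − 2Q.
Competitive firms price at marginal cost: P = 6, giving Q = 101.
A monopolist chooses Q where MR = MC. MR = 208 − 4Q; setting this equal to 6 gives Q = 50.5 and P = 107.
DWL is the triangle between Q = 50.5 and Q = 101: ½·(101 − 50.5)·(107 − 6) = 2550.25.

DWL = 2550.25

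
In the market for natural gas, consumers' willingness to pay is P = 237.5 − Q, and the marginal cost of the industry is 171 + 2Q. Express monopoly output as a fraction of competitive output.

Q_m/Q_c = 0.75

A monopolist chooses Q where MR = MC. MR = 237.5 − 2Q; setting this equal to 171 + 2Q gives Q = 16.625 and P = 220.875.
Under competition P = MC: 237.5 − Q = 171 + 2Q ⇒ Q = 133/6, P = 646/3.
Ratio Q_m/Q_c = 16.625/(133/6) = 0.75.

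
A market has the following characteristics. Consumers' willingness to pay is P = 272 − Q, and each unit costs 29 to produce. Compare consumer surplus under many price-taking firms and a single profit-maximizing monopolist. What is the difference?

Competitive firms price at marginal cost: P = 29, giving Q = 243.
CS = ½·(272 − 29)·243 = 29524.5.
The monopolist equates marginal revenue to marginal cost: 272 − 2Q = 29, so Q = 121.5. From demand, P = 150.5.
CS = ½·(272 − 150.5)·121.5 = 7381.125.
Change in consumer surplus: 7381.125 − 29524.5 = −22143.375.

CS falls by 22143.375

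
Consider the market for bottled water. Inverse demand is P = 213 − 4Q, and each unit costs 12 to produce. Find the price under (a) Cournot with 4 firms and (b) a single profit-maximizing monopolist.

Cournot: P = 52.2; Monopoly: P = 112.5

In a 4-firm Cournot equilibrium, symmetry and the first-order condition give q = (213 − 12)/(20) = 10.05. So Q = 40.2 and P = 52.2.
The monopolist equates marginal revenue to marginal cost: 213 − 8Q = 12, so Q = 25.125. From demand, P = 112.5.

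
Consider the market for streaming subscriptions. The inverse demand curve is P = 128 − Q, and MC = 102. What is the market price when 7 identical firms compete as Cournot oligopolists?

Cournot with 7 identical firms: the symmetric best-response condition is 128 − 8q = 102. Each firm produces q = 3.25, total output Q = 22.75, price P = 105.25.

P = 105.25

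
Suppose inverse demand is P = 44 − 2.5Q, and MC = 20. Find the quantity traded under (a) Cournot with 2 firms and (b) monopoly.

With 2 symmetric Cournot firms, each firm's FOC gives 44 − 7.5q = 20, so q = 3.2, Q = 2·3.2 = 6.4, and P = 28.
The monopolist equates marginal revenue to marginal cost: 44 − 5Q = 20, so Q = 4.8. From demand, P = 32.

Cournot: Q = 6.4; Monopoly: Q = 4.8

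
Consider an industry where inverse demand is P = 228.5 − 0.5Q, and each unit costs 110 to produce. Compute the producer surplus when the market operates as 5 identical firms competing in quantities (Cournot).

PS = 3900.625

Cournot with 5 identical firms: the symmetric best-response condition is 228.5 − 3q = 110. Each firm produces q = 39.5, total output Q = 197.5, price P = 129.75.
PS = (129.75 − 110)·197.5 = 3900.625.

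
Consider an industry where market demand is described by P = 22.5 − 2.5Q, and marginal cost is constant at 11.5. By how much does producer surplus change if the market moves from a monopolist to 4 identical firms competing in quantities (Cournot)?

A monopolist chooses Q where MR = MC. MR = 22.5 − 5Q; setting this equal to 11.5 gives Q = 2.2 and P = 17.
PS = (17 − 11.5)·2.2 = 12.1.
Cournot with 4 identical firms: the symmetric best-response condition is 22.5 − 12.5q = 11.5. Each firm produces q = 0.88, total output Q = 3.52, price P = 13.7.
PS = (13.7 − 11.5)·3.52 = 7.744.
Change in producer surplus: 7.744 − 12.1 = −4.356.

Producer surplus falls by 4.356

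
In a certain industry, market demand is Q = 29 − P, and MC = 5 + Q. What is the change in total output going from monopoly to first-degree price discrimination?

Inverting demand: P = 29 − Q.
Monopoly sets MR = MC: 29 − 2Q = 5 + Q ⇒ Q = 8, P = 29 − 8 = 21.
With perfect price discrimination, output is the efficient level Q = 12 (where demand meets MC), but every buyer pays their willingness to pay: CS = 0 and PS = total surplus.
Change in total output: 12 − 8 = 4.

Q rises by 4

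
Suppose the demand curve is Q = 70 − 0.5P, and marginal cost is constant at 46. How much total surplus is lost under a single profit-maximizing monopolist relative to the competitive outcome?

Inverting demand: P = 140 − 2Q.
Perfect competition: P = MC = 46, so 140 − 2Q = 46 and Q = 47.
A monopolist chooses Q where MR = MC. MR = 140 − 4Q; setting this equal to 46 gives Q = 23.5 and P = 93.
DWL is the triangle between Q = 23.5 and Q = 47: ½·(47 − 23.5)·(93 − 46) = 552.25.

DWL = 552.25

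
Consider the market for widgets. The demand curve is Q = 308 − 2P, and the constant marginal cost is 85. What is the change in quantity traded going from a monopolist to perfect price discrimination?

Inverting demand: P = 154 − 0.5Q.
The monopolist equates marginal revenue to marginal cost: 154 − Q = 85, so Q = 69. From demand, P = 119.5.
With perfect price discrimination, output is the efficient level Q = 138 (where demand meets MC), but every buyer pays their willingness to pay: CS = 0 and PS = total surplus.
Change in quantity traded: 138 − 69 = 69.

Q rises by 69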